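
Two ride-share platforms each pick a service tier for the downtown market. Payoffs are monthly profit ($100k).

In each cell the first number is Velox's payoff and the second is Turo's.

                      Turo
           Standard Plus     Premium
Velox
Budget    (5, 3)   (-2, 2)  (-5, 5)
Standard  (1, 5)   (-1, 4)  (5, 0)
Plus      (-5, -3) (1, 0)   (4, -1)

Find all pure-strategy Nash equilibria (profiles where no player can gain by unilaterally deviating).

(Budget, Standard): Turo can switch to Premium (3 → 5). Not NE.
(Budget, Plus): Velox can switch to Standard (-2 → -1). Not NE.
(Budget, Premium): Velox can switch to Standard (-5 → 5). Not NE.
(Standard, Standard): Velox can switch to Budget (1 → 5). Not NE.
(Standard, Plus): Velox can switch to Plus (-1 → 1). Not NE.
(Standard, Premium): Turo can switch to Standard (0 → 5). Not NE.
(Plus, Plus): Velox gets 1, best alternative -1; Turo gets 0, best alternative -1. No profitable deviation — NE.
(The remaining 2 profiles each have a profitable deviation by the same check.)

The unique pure-strategy Nash equilibrium is (Plus, Plus).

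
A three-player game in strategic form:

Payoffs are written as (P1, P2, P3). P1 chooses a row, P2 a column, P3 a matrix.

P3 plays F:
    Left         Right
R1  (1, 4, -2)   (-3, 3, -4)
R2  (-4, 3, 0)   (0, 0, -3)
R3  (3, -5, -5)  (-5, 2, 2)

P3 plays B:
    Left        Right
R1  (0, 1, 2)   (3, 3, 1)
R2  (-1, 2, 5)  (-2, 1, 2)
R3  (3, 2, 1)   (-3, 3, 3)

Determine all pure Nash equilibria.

For each player, find the best response to each opponent profile; mutual best responses are the pure NE.
P1 against (Left, F): payoffs 1, -4, 3 → best response R3.
P1 against (Left, B): payoffs 0, -1, 3 → best response R3.
P1 against (Right, F): payoffs -3, 0, -5 → best response R2.
P1 against (Right, B): payoffs 3, -2, -3 → best response R1.
P2 against (R1, F): payoffs 4, 3 → best response Left.
P2 against (R1, B): payoffs 1, 3 → best response Right.
P2 against (R2, F): payoffs 3, 0 → best response Left.
P2 against (R2, B): payoffs 2, 1 → best response Left.
P2 against (R3, F): payoffs -5, 2 → best response Right.
P2 against (R3, B): payoffs 2, 3 → best response Right.
P3 against (R1, Left): payoffs -2, 2 → best response B.
P3 against (R1, Right): payoffs -4, 1 → best response B.
P3 against (R2, Left): payoffs 0, 5 → best response B.
P3 against (R2, Right): payoffs -3, 2 → best response B.
P3 against (R3, Left): payoffs -5, 1 → best response B.
P3 against (R3, Right): payoffs 2, 3 → best response B.
Mutual best responses: (R1, Right, B).

Pure NE: (R1, Right, B)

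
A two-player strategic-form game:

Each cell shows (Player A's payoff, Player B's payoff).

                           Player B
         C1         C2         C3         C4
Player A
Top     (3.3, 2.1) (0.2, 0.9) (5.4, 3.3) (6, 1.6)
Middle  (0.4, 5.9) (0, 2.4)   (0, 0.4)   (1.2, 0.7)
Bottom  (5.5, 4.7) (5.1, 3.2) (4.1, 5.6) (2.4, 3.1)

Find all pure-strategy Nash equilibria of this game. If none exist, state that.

(Top, C3)

Player A against C1: payoffs 3.3, 0.4, 5.5 → best response Bottom.
Player A against C2: payoffs 0.2, 0, 5.1 → best response Bottom.
Player A against C3: payoffs 5.4, 0, 4.1 → best response Top.
Player A against C4: payoffs 6, 1.2, 2.4 → best response Top.
Player B against Top: payoffs 2.1, 0.9, 3.3, 1.6 → best response C3.
Player B against Middle: payoffs 5.9, 2.4, 0.4, 0.7 → best response C1.
Player B against Bottom: payoffs 4.7, 3.2, 5.6, 3.1 → best response C3.
Mutual best responses: (Top, C3).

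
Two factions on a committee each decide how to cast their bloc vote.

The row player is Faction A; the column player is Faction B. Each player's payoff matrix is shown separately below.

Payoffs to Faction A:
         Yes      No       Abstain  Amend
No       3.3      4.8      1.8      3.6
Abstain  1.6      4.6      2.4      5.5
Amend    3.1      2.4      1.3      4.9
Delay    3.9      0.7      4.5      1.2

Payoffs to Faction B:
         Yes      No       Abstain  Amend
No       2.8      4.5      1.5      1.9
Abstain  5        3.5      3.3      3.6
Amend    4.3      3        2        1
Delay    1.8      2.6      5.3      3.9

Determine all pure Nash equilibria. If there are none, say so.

(No, Yes): Faction A can switch to Delay (3.3 → 3.9). Not NE.
(No, No): Faction A gets 4.8, best alternative 4.6; Faction B gets 4.5, best alternative 2.8. No profitable deviation — NE.
(No, Abstain): Faction A can switch to Abstain (1.8 → 2.4). Not NE.
(No, Amend): Faction A can switch to Abstain (3.6 → 5.5). Not NE.
(Abstain, Yes): Faction A can switch to No (1.6 → 3.3). Not NE.
(Abstain, No): Faction A can switch to No (4.6 → 4.8). Not NE.
(Abstain, Abstain): Faction A can switch to Delay (2.4 → 4.5). Not NE.
(Abstain, Amend): Faction B can switch to Yes (3.6 → 5). Not NE.
(Amend, Yes): Faction A can switch to No (3.1 → 3.3). Not NE.
(Amend, No): Faction A can switch to No (2.4 → 4.8). Not NE.
(Amend, Abstain): Faction A can switch to No (1.3 → 1.8). Not NE.
(Amend, Amend): Faction A can switch to Abstain (4.9 → 5.5). Not NE.
(Delay, Yes): Faction B can switch to No (1.8 → 2.6). Not NE.
(Delay, Abstain): Faction A gets 4.5, best alternative 2.4; Faction B gets 5.3, best alternative 3.9. No profitable deviation — NE.
(The remaining 2 profiles each have a profitable deviation by the same check.)

The pure Nash equilibria are (No, No); (Delay, Abstain).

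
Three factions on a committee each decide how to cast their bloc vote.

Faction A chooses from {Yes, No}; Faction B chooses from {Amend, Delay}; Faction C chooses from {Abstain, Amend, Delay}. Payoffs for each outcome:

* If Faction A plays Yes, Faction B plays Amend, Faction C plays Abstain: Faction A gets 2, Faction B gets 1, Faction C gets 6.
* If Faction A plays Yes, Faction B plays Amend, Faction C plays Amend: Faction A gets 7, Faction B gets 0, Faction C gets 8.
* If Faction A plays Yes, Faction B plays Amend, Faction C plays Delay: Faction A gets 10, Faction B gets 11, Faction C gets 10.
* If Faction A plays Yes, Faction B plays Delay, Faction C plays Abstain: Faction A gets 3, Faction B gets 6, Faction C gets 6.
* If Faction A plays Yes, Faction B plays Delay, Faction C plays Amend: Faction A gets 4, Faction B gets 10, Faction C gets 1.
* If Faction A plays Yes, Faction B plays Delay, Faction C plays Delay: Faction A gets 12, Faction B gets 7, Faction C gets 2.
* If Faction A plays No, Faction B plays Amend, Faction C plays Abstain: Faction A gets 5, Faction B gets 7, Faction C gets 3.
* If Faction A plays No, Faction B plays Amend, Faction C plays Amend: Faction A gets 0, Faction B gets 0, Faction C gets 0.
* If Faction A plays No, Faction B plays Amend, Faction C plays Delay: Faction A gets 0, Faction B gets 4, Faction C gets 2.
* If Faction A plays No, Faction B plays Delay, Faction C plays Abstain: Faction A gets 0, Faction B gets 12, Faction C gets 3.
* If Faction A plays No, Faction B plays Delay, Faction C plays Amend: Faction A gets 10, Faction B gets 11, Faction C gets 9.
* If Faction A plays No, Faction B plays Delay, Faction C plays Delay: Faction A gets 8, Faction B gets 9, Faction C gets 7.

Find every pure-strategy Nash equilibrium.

(Yes, Amend, Abstain): Faction A can switch to No (2 → 5). Not NE.
(Yes, Amend, Amend): Faction B can switch to Delay (0 → 10). Not NE.
(Yes, Amend, Delay): Faction A gets 10, best alternative 0; Faction B gets 11, best alternative 7; Faction C gets 10, best alternative 8. No profitable deviation — NE.
(Yes, Delay, Abstain): Faction A gets 3, best alternative 0; Faction B gets 6, best alternative 1; Faction C gets 6, best alternative 2. No profitable deviation — NE.
(Yes, Delay, Amend): Faction A can switch to No (4 → 10). Not NE.
(Yes, Delay, Delay): Faction B can switch to Amend (7 → 11). Not NE.
(No, Amend, Abstain): Faction B can switch to Delay (7 → 12). Not NE.
(No, Amend, Amend): Faction A can switch to Yes (0 → 7). Not NE.
(No, Amend, Delay): Faction A can switch to Yes (0 → 10). Not NE.
(No, Delay, Abstain): Faction A can switch to Yes (0 → 3). Not NE.
(No, Delay, Amend): Faction A gets 10, best alternative 4; Faction B gets 11, best alternative 0; Faction C gets 9, best alternative 7. No profitable deviation — NE.
(The remaining 1 profile has a profitable deviation by the same check.)

Pure-strategy Nash equilibria: (Yes, Amend, Delay), (Yes, Delay, Abstain), (No, Delay, Amend)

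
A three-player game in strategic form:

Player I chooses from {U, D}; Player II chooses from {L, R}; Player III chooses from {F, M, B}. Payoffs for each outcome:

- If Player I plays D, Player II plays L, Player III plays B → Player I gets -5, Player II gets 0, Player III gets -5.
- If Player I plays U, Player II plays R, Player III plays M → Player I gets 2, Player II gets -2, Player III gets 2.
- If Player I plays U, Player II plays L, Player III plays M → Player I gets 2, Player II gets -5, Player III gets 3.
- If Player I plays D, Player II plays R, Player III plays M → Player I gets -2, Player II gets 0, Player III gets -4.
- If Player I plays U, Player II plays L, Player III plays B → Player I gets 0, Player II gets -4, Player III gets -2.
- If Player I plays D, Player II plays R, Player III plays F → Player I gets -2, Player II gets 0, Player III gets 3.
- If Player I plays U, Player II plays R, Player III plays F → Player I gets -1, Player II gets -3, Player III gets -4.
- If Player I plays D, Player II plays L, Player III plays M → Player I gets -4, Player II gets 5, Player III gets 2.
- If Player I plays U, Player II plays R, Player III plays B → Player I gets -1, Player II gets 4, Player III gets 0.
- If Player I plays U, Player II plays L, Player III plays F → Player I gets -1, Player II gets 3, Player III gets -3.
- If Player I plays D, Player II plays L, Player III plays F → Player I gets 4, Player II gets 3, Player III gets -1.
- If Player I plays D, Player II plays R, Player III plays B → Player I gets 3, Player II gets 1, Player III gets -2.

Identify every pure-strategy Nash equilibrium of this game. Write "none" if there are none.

For each strategy profile, look for a profitable unilateral deviation.
(U, L, F): Player I can switch to D (-1 → 4). Not NE.
(U, L, M): Player II can switch to R (-5 → -2). Not NE.
(U, L, B): Player II can switch to R (-4 → 4). Not NE.
(U, R, F): Player II can switch to L (-3 → 3). Not NE.
(U, R, M): Player I gets 2, best alternative -2; Player II gets -2, best alternative -5; Player III gets 2, best alternative 0. No profitable deviation — NE.
(U, R, B): Player I can switch to D (-1 → 3). Not NE.
(D, L, F): Player III can switch to M (-1 → 2). Not NE.
(D, L, M): Player I can switch to U (-4 → 2). Not NE.
(D, L, B): Player I can switch to U (-5 → 0). Not NE.
(The remaining 3 profiles each have a profitable deviation by the same check.)

(U, R, M)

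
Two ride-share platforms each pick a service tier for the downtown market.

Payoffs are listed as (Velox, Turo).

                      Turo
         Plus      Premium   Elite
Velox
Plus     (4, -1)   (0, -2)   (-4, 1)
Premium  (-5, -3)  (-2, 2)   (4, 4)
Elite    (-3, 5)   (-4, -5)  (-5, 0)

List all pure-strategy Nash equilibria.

Pure NE: (Premium, Elite)

For each player, find the best response to each opponent profile; mutual best responses are the pure NE.
Velox against Plus: payoffs 4, -5, -3 → best response Plus.
Velox against Premium: payoffs 0, -2, -4 → best response Plus.
Velox against Elite: payoffs -4, 4, -5 → best response Premium.
Turo against Plus: payoffs -1, -2, 1 → best response Elite.
Turo against Premium: payoffs -3, 2, 4 → best response Elite.
Turo against Elite: payoffs 5, -5, 0 → best response Plus.
Mutual best responses: (Premium, Elite).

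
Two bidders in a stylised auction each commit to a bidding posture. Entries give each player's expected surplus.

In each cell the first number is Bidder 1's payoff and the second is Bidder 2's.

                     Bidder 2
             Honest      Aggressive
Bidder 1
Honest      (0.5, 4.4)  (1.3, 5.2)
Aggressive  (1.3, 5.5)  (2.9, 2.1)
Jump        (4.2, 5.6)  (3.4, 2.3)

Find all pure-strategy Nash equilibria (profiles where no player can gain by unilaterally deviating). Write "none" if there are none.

Pure NE: (Jump, Honest)

Bidder 1 against Honest: payoffs 0.5, 1.3, 4.2 → best response Jump.
Bidder 1 against Aggressive: payoffs 1.3, 2.9, 3.4 → best response Jump.
Bidder 2 against Honest: payoffs 4.4, 5.2 → best response Aggressive.
Bidder 2 against Aggressive: payoffs 5.5, 2.1 → best response Honest.
Bidder 2 against Jump: payoffs 5.6, 2.3 → best response Honest.
Mutual best responses: (Jump, Honest).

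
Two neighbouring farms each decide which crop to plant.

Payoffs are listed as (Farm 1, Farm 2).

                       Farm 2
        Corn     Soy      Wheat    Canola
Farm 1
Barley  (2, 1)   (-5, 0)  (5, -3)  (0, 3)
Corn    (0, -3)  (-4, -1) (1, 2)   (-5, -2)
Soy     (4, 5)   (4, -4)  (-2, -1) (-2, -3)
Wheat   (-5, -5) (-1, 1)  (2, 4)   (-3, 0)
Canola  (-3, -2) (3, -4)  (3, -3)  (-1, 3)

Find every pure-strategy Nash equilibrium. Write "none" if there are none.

(Barley, Canola) and (Soy, Corn)

Farm 1 against Corn: payoffs 2, 0, 4, -5, -3 → best response Soy.
Farm 1 against Soy: payoffs -5, -4, 4, -1, 3 → best response Soy.
Farm 1 against Wheat: payoffs 5, 1, -2, 2, 3 → best response Barley.
Farm 1 against Canola: payoffs 0, -5, -2, -3, -1 → best response Barley.
Farm 2 against Barley: payoffs 1, 0, -3, 3 → best response Canola.
Farm 2 against Corn: payoffs -3, -1, 2, -2 → best response Wheat.
Farm 2 against Soy: payoffs 5, -4, -1, -3 → best response Corn.
Farm 2 against Wheat: payoffs -5, 1, 4, 0 → best response Wheat.
Farm 2 against Canola: payoffs -2, -4, -3, 3 → best response Canola.
Mutual best responses: (Barley, Canola); (Soy, Corn).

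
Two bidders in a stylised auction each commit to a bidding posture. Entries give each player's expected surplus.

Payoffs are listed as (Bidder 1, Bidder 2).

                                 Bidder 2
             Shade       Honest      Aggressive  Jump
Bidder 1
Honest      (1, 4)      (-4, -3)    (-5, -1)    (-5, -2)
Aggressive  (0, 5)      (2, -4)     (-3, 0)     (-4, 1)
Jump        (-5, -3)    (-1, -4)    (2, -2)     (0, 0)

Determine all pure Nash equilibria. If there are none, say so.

The pure Nash equilibria are (Honest, Shade) and (Jump, Jump).

(Honest, Shade): Bidder 1 gets 1, best alternative 0; Bidder 2 gets 4, best alternative -1. No profitable deviation — NE.
(Honest, Honest): Bidder 1 can switch to Aggressive (-4 → 2). Not NE.
(Honest, Aggressive): Bidder 1 can switch to Aggressive (-5 → -3). Not NE.
(Honest, Jump): Bidder 1 can switch to Aggressive (-5 → -4). Not NE.
(Aggressive, Shade): Bidder 1 can switch to Honest (0 → 1). Not NE.
(Aggressive, Honest): Bidder 2 can switch to Shade (-4 → 5). Not NE.
(Aggressive, Aggressive): Bidder 1 can switch to Jump (-3 → 2). Not NE.
(Jump, Jump): Bidder 1 gets 0, best alternative -4; Bidder 2 gets 0, best alternative -2. No profitable deviation — NE.
(The remaining 4 profiles each have a profitable deviation by the same check.)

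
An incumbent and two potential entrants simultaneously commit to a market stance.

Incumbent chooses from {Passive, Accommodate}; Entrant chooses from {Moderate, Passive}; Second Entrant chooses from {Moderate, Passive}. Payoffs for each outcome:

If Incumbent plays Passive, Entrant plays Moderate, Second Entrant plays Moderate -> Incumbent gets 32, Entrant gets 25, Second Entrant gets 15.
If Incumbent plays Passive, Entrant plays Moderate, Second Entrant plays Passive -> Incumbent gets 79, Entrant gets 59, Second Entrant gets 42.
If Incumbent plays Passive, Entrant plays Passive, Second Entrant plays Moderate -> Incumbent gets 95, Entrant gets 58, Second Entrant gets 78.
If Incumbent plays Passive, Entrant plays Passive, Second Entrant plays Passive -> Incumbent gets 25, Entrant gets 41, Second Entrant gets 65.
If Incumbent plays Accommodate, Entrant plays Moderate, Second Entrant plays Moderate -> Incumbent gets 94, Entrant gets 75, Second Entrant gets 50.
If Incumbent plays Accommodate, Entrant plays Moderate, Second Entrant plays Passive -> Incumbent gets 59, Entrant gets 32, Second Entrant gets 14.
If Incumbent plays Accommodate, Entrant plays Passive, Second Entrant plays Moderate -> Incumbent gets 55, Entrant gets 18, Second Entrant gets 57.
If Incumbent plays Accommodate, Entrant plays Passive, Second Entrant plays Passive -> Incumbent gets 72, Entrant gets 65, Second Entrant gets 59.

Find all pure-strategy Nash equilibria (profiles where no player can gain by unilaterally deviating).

Check each profile: it is a Nash equilibrium iff no player can strictly gain by switching unilaterally.
(Passive, Moderate, Moderate): Incumbent can switch to Accommodate (32 → 94). Not NE.
(Passive, Moderate, Passive): Incumbent gets 79, best alternative 59; Entrant gets 59, best alternative 41; Second Entrant gets 42, best alternative 15. No profitable deviation — NE.
(Passive, Passive, Moderate): Incumbent gets 95, best alternative 55; Entrant gets 58, best alternative 25; Second Entrant gets 78, best alternative 65. No profitable deviation — NE.
(Passive, Passive, Passive): Incumbent can switch to Accommodate (25 → 72). Not NE.
(Accommodate, Moderate, Moderate): Incumbent gets 94, best alternative 32; Entrant gets 75, best alternative 18; Second Entrant gets 50, best alternative 14. No profitable deviation — NE.
(Accommodate, Moderate, Passive): Incumbent can switch to Passive (59 → 79). Not NE.
(Accommodate, Passive, Moderate): Incumbent can switch to Passive (55 → 95). Not NE.
(Accommodate, Passive, Passive): Incumbent gets 72, best alternative 25; Entrant gets 65, best alternative 32; Second Entrant gets 59, best alternative 57. No profitable deviation — NE.

The pure Nash equilibria are (Passive, Moderate, Passive), (Passive, Passive, Moderate), (Accommodate, Moderate, Moderate), (Accommodate, Passive, Passive).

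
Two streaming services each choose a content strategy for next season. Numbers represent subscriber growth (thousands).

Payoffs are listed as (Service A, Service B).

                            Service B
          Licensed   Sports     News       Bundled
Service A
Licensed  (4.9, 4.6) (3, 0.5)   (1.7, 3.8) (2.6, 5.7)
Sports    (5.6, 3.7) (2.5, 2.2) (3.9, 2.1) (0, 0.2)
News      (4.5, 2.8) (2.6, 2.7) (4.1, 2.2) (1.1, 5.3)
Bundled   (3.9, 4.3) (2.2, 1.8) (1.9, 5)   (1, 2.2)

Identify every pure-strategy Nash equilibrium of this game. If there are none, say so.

The pure Nash equilibria are (Licensed, Bundled); (Sports, Licensed).

(Licensed, Licensed): Service A can switch to Sports (4.9 → 5.6). Not NE.
(Licensed, Sports): Service B can switch to Licensed (0.5 → 4.6). Not NE.
(Licensed, News): Service A can switch to Sports (1.7 → 3.9). Not NE.
(Licensed, Bundled): Service A gets 2.6, best alternative 1.1; Service B gets 5.7, best alternative 4.6. No profitable deviation — NE.
(Sports, Licensed): Service A gets 5.6, best alternative 4.9; Service B gets 3.7, best alternative 2.2. No profitable deviation — NE.
(Sports, Sports): Service A can switch to Licensed (2.5 → 3). Not NE.
(Sports, News): Service A can switch to News (3.9 → 4.1). Not NE.
(Sports, Bundled): Service A can switch to Licensed (0 → 2.6). Not NE.
(News, Licensed): Service A can switch to Licensed (4.5 → 4.9). Not NE.
(News, Sports): Service A can switch to Licensed (2.6 → 3). Not NE.
(News, News): Service B can switch to Licensed (2.2 → 2.8). Not NE.
(News, Bundled): Service A can switch to Licensed (1.1 → 2.6). Not NE.
(Bundled, Licensed): Service A can switch to Licensed (3.9 → 4.9). Not NE.
(Bundled, Sports): Service A can switch to Licensed (2.2 → 3). Not NE.
(The remaining 2 profiles each have a profitable deviation by the same check.)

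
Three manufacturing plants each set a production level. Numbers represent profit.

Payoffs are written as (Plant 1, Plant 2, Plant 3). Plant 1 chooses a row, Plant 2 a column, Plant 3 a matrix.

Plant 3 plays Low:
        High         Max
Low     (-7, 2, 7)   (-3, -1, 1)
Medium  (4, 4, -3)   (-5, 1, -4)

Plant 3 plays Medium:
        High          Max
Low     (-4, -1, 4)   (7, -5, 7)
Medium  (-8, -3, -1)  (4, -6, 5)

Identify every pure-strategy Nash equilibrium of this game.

Plant 1 against (High, Low): payoffs -7, 4 → best response Medium.
Plant 1 against (High, Medium): payoffs -4, -8 → best response Low.
Plant 1 against (Max, Low): payoffs -3, -5 → best response Low.
Plant 1 against (Max, Medium): payoffs 7, 4 → best response Low.
Plant 2 against (Low, Low): payoffs 2, -1 → best response High.
Plant 2 against (Low, Medium): payoffs -1, -5 → best response High.
Plant 2 against (Medium, Low): payoffs 4, 1 → best response High.
Plant 2 against (Medium, Medium): payoffs -3, -6 → best response High.
Plant 3 against (Low, High): payoffs 7, 4 → best response Low.
Plant 3 against (Low, Max): payoffs 1, 7 → best response Medium.
Plant 3 against (Medium, High): payoffs -3, -1 → best response Medium.
Plant 3 against (Medium, Max): payoffs -4, 5 → best response Medium.
No profile is a mutual best response for all players.

There is no pure-strategy Nash equilibrium.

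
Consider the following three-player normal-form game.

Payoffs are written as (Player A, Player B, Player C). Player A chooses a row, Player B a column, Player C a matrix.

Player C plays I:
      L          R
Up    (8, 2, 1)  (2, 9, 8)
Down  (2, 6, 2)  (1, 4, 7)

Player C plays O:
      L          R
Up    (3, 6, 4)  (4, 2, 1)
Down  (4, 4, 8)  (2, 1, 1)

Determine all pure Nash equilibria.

Check each profile: it is a Nash equilibrium iff no player can strictly gain by switching unilaterally.
(Up, L, I): Player B can switch to R (2 → 9). Not NE.
(Up, L, O): Player A can switch to Down (3 → 4). Not NE.
(Up, R, I): Player A gets 2, best alternative 1; Player B gets 9, best alternative 2; Player C gets 8, best alternative 1. No profitable deviation — NE.
(Up, R, O): Player B can switch to L (2 → 6). Not NE.
(Down, L, I): Player A can switch to Up (2 → 8). Not NE.
(Down, L, O): Player A gets 4, best alternative 3; Player B gets 4, best alternative 1; Player C gets 8, best alternative 2. No profitable deviation — NE.
(Down, R, I): Player A can switch to Up (1 → 2). Not NE.
(Down, R, O): Player A can switch to Up (2 → 4). Not NE.

(Up, R, I) and (Down, L, O)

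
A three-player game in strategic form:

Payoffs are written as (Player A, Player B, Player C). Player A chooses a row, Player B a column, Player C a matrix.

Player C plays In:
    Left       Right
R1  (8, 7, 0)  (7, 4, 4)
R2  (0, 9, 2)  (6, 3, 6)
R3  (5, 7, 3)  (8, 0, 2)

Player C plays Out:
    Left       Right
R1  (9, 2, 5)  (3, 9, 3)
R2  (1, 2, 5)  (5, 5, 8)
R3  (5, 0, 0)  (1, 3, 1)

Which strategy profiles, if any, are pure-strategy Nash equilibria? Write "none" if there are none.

Pure NE: (R2, Right, Out)

Check each profile: it is a Nash equilibrium iff no player can strictly gain by switching unilaterally.
(R1, Left, In): Player C can switch to Out (0 → 5). Not NE.
(R1, Left, Out): Player B can switch to Right (2 → 9). Not NE.
(R1, Right, In): Player A can switch to R3 (7 → 8). Not NE.
(R1, Right, Out): Player A can switch to R2 (3 → 5). Not NE.
(R2, Left, In): Player A can switch to R1 (0 → 8). Not NE.
(R2, Left, Out): Player A can switch to R1 (1 → 9). Not NE.
(R2, Right, In): Player A can switch to R1 (6 → 7). Not NE.
(R2, Right, Out): Player A gets 5, best alternative 3; Player B gets 5, best alternative 2; Player C gets 8, best alternative 6. No profitable deviation — NE.
(R3, Left, In): Player A can switch to R1 (5 → 8). Not NE.
(R3, Left, Out): Player A can switch to R1 (5 → 9). Not NE.
(R3, Right, In): Player B can switch to Left (0 → 7). Not NE.
(The remaining 1 profile has a profitable deviation by the same check.)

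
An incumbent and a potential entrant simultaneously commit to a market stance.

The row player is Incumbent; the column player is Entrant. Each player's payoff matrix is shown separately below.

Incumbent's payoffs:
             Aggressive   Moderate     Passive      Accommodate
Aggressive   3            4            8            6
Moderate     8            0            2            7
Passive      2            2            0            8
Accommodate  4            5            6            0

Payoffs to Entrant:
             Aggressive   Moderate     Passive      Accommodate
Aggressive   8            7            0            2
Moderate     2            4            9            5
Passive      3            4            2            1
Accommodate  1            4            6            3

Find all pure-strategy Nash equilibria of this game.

This game has no pure Nash equilibrium.

Incumbent against Aggressive: payoffs 3, 8, 2, 4 → best response Moderate.
Incumbent against Moderate: payoffs 4, 0, 2, 5 → best response Accommodate.
Incumbent against Passive: payoffs 8, 2, 0, 6 → best response Aggressive.
Incumbent against Accommodate: payoffs 6, 7, 8, 0 → best response Passive.
Entrant against Aggressive: payoffs 8, 7, 0, 2 → best response Aggressive.
Entrant against Moderate: payoffs 2, 4, 9, 5 → best response Passive.
Entrant against Passive: payoffs 3, 4, 2, 1 → best response Moderate.
Entrant against Accommodate: payoffs 1, 4, 6, 3 → best response Passive.
No profile is a mutual best response for all players.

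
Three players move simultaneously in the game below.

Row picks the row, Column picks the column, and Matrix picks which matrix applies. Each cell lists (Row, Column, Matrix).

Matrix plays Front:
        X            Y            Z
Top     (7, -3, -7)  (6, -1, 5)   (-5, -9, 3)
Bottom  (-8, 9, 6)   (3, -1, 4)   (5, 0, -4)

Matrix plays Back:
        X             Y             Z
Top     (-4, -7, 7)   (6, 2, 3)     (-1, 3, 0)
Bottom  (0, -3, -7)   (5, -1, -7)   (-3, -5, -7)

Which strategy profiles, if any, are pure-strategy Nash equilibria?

Row against (X, Front): payoffs 7, -8 → best response Top.
Row against (X, Back): payoffs -4, 0 → best response Bottom.
Row against (Y, Front): payoffs 6, 3 → best response Top.
Row against (Y, Back): payoffs 6, 5 → best response Top.
Row against (Z, Front): payoffs -5, 5 → best response Bottom.
Row against (Z, Back): payoffs -1, -3 → best response Top.
Column against (Top, Front): payoffs -3, -1, -9 → best response Y.
Column against (Top, Back): payoffs -7, 2, 3 → best response Z.
Column against (Bottom, Front): payoffs 9, -1, 0 → best response X.
Column against (Bottom, Back): payoffs -3, -1, -5 → best response Y.
Matrix against (Top, X): payoffs -7, 7 → best response Back.
Matrix against (Top, Y): payoffs 5, 3 → best response Front.
Matrix against (Top, Z): payoffs 3, 0 → best response Front.
Matrix against (Bottom, X): payoffs 6, -7 → best response Front.
Matrix against (Bottom, Y): payoffs 4, -7 → best response Front.
Matrix against (Bottom, Z): payoffs -4, -7 → best response Front.
Mutual best responses: (Top, Y, Front).

Pure NE: (Top, Y, Front)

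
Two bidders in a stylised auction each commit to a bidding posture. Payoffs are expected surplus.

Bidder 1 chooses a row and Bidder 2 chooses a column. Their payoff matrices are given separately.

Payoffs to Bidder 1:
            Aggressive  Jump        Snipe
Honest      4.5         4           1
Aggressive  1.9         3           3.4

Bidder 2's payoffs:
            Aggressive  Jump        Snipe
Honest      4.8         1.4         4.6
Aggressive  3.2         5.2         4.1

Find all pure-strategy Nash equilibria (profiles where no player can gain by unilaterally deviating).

(Honest, Aggressive)

Check each profile: it is a Nash equilibrium iff no player can strictly gain by switching unilaterally.
(Honest, Aggressive): Bidder 1 gets 4.5, best alternative 1.9; Bidder 2 gets 4.8, best alternative 4.6. No profitable deviation — NE.
(Honest, Jump): Bidder 2 can switch to Aggressive (1.4 → 4.8). Not NE.
(Honest, Snipe): Bidder 1 can switch to Aggressive (1 → 3.4). Not NE.
(Aggressive, Aggressive): Bidder 1 can switch to Honest (1.9 → 4.5). Not NE.
(Aggressive, Jump): Bidder 1 can switch to Honest (3 → 4). Not NE.
(Aggressive, Snipe): Bidder 2 can switch to Jump (4.1 → 5.2). Not NE.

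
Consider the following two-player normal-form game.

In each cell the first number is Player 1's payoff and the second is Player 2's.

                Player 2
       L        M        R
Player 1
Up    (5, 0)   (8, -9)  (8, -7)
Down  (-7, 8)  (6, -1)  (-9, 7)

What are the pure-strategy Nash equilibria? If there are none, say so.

(Up, L)

Mark each player's best response to every combination of opponents' strategies; a profile where every player is best-responding is a pure Nash equilibrium.
Player 1 against L: payoffs 5, -7 → best response Up.
Player 1 against M: payoffs 8, 6 → best response Up.
Player 1 against R: payoffs 8, -9 → best response Up.
Player 2 against Up: payoffs 0, -9, -7 → best response L.
Player 2 against Down: payoffs 8, -1, 7 → best response L.
Mutual best responses: (Up, L).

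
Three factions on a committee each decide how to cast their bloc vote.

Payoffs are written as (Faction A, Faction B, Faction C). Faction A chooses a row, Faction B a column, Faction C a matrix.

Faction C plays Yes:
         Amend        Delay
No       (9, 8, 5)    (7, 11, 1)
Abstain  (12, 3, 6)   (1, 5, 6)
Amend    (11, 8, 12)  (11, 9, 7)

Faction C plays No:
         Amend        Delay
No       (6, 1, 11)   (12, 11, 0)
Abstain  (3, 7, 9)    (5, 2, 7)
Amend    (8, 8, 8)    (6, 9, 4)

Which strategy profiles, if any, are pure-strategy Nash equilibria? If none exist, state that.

Mark each player's best response to every combination of opponents' strategies; a profile where every player is best-responding is a pure Nash equilibrium.
Faction A against (Amend, Yes): payoffs 9, 12, 11 → best response Abstain.
Faction A against (Amend, No): payoffs 6, 3, 8 → best response Amend.
Faction A against (Delay, Yes): payoffs 7, 1, 11 → best response Amend.
Faction A against (Delay, No): payoffs 12, 5, 6 → best response No.
Faction B against (No, Yes): payoffs 8, 11 → best response Delay.
Faction B against (No, No): payoffs 1, 11 → best response Delay.
Faction B against (Abstain, Yes): payoffs 3, 5 → best response Delay.
Faction B against (Abstain, No): payoffs 7, 2 → best response Amend.
Faction B against (Amend, Yes): payoffs 8, 9 → best response Delay.
Faction B against (Amend, No): payoffs 8, 9 → best response Delay.
Faction C against (No, Amend): payoffs 5, 11 → best response No.
Faction C against (No, Delay): payoffs 1, 0 → best response Yes.
Faction C against (Abstain, Amend): payoffs 6, 9 → best response No.
Faction C against (Abstain, Delay): payoffs 6, 7 → best response No.
Faction C against (Amend, Amend): payoffs 12, 8 → best response Yes.
Faction C against (Amend, Delay): payoffs 7, 4 → best response Yes.
Mutual best responses: (Amend, Delay, Yes).

The unique pure-strategy Nash equilibrium is (Amend, Delay, Yes).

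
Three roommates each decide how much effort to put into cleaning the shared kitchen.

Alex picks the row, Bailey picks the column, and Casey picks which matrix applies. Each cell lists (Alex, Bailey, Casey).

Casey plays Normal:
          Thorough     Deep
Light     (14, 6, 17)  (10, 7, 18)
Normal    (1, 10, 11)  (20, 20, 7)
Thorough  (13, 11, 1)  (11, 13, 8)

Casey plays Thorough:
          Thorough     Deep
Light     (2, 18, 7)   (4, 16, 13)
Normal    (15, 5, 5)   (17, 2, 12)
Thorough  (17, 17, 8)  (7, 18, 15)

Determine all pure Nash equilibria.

No pure-strategy Nash equilibrium.

Mark each player's best response to every combination of opponents' strategies; a profile where every player is best-responding is a pure Nash equilibrium.
Alex against (Thorough, Normal): payoffs 14, 1, 13 → best response Light.
Alex against (Thorough, Thorough): payoffs 2, 15, 17 → best response Thorough.
Alex against (Deep, Normal): payoffs 10, 20, 11 → best response Normal.
Alex against (Deep, Thorough): payoffs 4, 17, 7 → best response Normal.
Bailey against (Light, Normal): payoffs 6, 7 → best response Deep.
Bailey against (Light, Thorough): payoffs 18, 16 → best response Thorough.
Bailey against (Normal, Normal): payoffs 10, 20 → best response Deep.
Bailey against (Normal, Thorough): payoffs 5, 2 → best response Thorough.
Bailey against (Thorough, Normal): payoffs 11, 13 → best response Deep.
Bailey against (Thorough, Thorough): payoffs 17, 18 → best response Deep.
Casey against (Light, Thorough): payoffs 17, 7 → best response Normal.
Casey against (Light, Deep): payoffs 18, 13 → best response Normal.
Casey against (Normal, Thorough): payoffs 11, 5 → best response Normal.
Casey against (Normal, Deep): payoffs 7, 12 → best response Thorough.
Casey against (Thorough, Thorough): payoffs 1, 8 → best response Thorough.
Casey against (Thorough, Deep): payoffs 8, 15 → best response Thorough.
No profile is a mutual best response for all players.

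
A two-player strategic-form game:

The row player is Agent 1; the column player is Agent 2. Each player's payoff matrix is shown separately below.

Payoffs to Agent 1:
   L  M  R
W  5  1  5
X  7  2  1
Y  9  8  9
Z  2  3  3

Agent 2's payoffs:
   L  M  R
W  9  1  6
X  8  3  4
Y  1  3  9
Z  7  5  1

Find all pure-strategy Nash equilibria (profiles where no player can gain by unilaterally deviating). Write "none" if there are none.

For each strategy profile, look for a profitable unilateral deviation.
(W, L): Agent 1 can switch to X (5 → 7). Not NE.
(W, M): Agent 1 can switch to X (1 → 2). Not NE.
(W, R): Agent 1 can switch to Y (5 → 9). Not NE.
(X, L): Agent 1 can switch to Y (7 → 9). Not NE.
(X, M): Agent 1 can switch to Y (2 → 8). Not NE.
(X, R): Agent 1 can switch to W (1 → 5). Not NE.
(Y, L): Agent 2 can switch to M (1 → 3). Not NE.
(Y, M): Agent 2 can switch to R (3 → 9). Not NE.
(Y, R): Agent 1 gets 9, best alternative 5; Agent 2 gets 9, best alternative 3. No profitable deviation — NE.
(The remaining 3 profiles each have a profitable deviation by the same check.)

(Y, R)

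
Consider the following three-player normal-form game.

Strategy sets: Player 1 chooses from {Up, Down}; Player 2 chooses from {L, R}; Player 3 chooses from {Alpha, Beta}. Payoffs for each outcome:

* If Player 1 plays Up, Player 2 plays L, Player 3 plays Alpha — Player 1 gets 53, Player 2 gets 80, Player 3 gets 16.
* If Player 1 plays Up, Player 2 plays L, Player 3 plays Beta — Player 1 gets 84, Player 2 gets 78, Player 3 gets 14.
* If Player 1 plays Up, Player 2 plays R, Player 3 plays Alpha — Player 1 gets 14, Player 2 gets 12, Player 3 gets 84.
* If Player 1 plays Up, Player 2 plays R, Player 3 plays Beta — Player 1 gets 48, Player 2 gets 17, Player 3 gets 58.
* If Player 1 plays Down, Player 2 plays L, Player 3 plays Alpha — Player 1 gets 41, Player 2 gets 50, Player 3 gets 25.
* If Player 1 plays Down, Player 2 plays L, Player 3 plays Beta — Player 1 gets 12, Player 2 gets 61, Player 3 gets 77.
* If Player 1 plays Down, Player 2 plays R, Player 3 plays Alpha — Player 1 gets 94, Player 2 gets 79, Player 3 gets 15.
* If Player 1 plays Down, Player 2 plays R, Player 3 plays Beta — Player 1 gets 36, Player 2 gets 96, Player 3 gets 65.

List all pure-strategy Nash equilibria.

Check each profile: it is a Nash equilibrium iff no player can strictly gain by switching unilaterally.
(Up, L, Alpha): Player 1 gets 53, best alternative 41; Player 2 gets 80, best alternative 12; Player 3 gets 16, best alternative 14. No profitable deviation — NE.
(Up, L, Beta): Player 3 can switch to Alpha (14 → 16). Not NE.
(Up, R, Alpha): Player 1 can switch to Down (14 → 94). Not NE.
(Up, R, Beta): Player 2 can switch to L (17 → 78). Not NE.
(Down, L, Alpha): Player 1 can switch to Up (41 → 53). Not NE.
(Down, L, Beta): Player 1 can switch to Up (12 → 84). Not NE.
(Down, R, Alpha): Player 3 can switch to Beta (15 → 65). Not NE.
(Down, R, Beta): Player 1 can switch to Up (36 → 48). Not NE.

Pure NE: (Up, L, Alpha)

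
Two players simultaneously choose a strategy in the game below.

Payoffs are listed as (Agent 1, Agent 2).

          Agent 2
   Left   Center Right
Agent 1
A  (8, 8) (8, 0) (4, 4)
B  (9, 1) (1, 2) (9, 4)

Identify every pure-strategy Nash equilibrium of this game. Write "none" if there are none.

The unique pure-strategy Nash equilibrium is (B, Right).

Agent 1 against Left: payoffs 8, 9 → best response B.
Agent 1 against Center: payoffs 8, 1 → best response A.
Agent 1 against Right: payoffs 4, 9 → best response B.
Agent 2 against A: payoffs 8, 0, 4 → best response Left.
Agent 2 against B: payoffs 1, 2, 4 → best response Right.
Mutual best responses: (B, Right).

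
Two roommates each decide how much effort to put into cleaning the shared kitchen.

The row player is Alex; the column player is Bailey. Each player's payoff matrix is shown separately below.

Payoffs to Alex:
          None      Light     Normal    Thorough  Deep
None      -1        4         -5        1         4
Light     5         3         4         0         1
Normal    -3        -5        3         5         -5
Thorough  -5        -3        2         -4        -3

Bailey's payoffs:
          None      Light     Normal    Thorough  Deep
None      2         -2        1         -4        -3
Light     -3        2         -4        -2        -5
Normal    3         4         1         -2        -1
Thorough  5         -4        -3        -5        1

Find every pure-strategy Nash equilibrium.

This game has no pure Nash equilibrium.

(None, None): Alex can switch to Light (-1 → 5). Not NE.
(None, Light): Bailey can switch to None (-2 → 2). Not NE.
(None, Normal): Alex can switch to Light (-5 → 4). Not NE.
(None, Thorough): Alex can switch to Normal (1 → 5). Not NE.
(None, Deep): Bailey can switch to None (-3 → 2). Not NE.
(Light, None): Bailey can switch to Light (-3 → 2). Not NE.
(Light, Light): Alex can switch to None (3 → 4). Not NE.
(Light, Normal): Bailey can switch to None (-4 → -3). Not NE.
(Light, Thorough): Alex can switch to None (0 → 1). Not NE.
(Light, Deep): Alex can switch to None (1 → 4). Not NE.
(Normal, None): Alex can switch to None (-3 → -1). Not NE.
(Normal, Light): Alex can switch to None (-5 → 4). Not NE.
(The remaining 8 profiles each have a profitable deviation by the same check.)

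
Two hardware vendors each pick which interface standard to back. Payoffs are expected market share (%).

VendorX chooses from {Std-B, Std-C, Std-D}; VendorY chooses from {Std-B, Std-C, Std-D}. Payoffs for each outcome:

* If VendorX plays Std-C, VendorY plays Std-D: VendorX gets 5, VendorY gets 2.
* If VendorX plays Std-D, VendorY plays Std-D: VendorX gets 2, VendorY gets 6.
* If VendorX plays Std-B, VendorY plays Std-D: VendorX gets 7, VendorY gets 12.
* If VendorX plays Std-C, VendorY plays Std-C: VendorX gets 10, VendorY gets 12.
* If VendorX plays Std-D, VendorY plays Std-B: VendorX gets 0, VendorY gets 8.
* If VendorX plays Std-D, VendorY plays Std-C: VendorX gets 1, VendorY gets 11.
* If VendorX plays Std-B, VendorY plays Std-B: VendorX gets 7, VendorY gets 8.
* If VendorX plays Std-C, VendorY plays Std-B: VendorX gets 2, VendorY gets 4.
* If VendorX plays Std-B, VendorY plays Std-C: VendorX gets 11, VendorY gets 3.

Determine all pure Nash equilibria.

Pure NE: (Std-B, Std-D)

VendorX against Std-B: payoffs 7, 2, 0 → best response Std-B.
VendorX against Std-C: payoffs 11, 10, 1 → best response Std-B.
VendorX against Std-D: payoffs 7, 5, 2 → best response Std-B.
VendorY against Std-B: payoffs 8, 3, 12 → best response Std-D.
VendorY against Std-C: payoffs 4, 12, 2 → best response Std-C.
VendorY against Std-D: payoffs 8, 11, 6 → best response Std-C.
Mutual best responses: (Std-B, Std-D).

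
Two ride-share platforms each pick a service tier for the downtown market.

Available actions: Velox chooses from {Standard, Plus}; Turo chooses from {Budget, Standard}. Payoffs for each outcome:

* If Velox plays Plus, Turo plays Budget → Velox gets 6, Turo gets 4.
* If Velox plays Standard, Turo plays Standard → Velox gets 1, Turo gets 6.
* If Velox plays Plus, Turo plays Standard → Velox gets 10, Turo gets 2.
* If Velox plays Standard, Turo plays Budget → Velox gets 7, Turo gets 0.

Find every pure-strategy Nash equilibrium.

No pure-strategy Nash equilibrium.

Check each profile: it is a Nash equilibrium iff no player can strictly gain by switching unilaterally.
(Standard, Budget): Turo can switch to Standard (0 → 6). Not NE.
(Standard, Standard): Velox can switch to Plus (1 → 10). Not NE.
(Plus, Budget): Velox can switch to Standard (6 → 7). Not NE.
(Plus, Standard): Turo can switch to Budget (2 → 4). Not NE.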